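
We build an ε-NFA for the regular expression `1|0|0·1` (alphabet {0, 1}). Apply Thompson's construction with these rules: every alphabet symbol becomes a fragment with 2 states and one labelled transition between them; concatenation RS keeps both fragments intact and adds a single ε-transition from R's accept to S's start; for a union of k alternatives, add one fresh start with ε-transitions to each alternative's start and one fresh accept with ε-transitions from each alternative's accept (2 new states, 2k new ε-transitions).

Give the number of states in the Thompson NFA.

By structural recursion:
Each of the 4 symbol leaves contributes a 2-state fragment.
  0·1 = 4 states
  1|0|0·1 = 10 states

10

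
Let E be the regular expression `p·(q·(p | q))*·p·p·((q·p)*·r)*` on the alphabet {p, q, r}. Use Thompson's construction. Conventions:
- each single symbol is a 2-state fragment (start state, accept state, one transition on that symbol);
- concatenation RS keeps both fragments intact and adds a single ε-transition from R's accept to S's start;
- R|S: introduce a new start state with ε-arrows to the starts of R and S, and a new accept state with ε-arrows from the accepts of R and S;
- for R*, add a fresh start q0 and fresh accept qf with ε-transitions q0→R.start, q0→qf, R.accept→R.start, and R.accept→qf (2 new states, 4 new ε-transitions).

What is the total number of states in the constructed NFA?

Bottom-up over the parse tree:
Each of the 9 symbol leaves contributes a 2-state fragment.
  p | q : 6 states
  q·(p | q) : 8 states
  (q·(p | q))* : 10 states
  q·p : 4 states
  (q·p)* : 6 states
  (q·p)*·r : 8 states
  ((q·p)*·r)* : 10 states
  p·(q·(p | q))*·p·p·((q·p)*·r)* : 26 states

26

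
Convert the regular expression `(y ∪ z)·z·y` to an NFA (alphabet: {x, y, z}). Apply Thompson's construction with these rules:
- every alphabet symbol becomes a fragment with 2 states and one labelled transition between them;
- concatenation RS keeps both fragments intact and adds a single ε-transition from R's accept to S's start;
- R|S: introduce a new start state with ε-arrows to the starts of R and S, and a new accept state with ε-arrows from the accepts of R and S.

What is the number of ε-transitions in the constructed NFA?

By structural recursion:
Each of the 4 symbol leaves contributes 0 ε-transitions.
  y ∪ z = 4 ε-transitions
  (y ∪ z)·z·y = 6 ε-transitions

6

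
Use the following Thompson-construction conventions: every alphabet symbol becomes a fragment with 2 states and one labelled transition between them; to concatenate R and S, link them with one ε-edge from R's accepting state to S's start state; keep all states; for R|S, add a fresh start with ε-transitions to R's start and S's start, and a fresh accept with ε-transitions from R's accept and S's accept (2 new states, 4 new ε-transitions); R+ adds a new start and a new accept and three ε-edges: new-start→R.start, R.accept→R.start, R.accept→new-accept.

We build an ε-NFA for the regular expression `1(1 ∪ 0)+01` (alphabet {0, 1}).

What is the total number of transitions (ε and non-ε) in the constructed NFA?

15

By structural recursion:
Each of the 5 symbol leaves contributes 1 transition (1 symbol, 0 ε).
  1 ∪ 0 → 6 transitions (2 symbol, 4 ε)
  (1 ∪ 0)+ → 9 transitions (2 symbol, 7 ε)
  1(1 ∪ 0)+01 → 15 transitions (5 symbol, 10 ε)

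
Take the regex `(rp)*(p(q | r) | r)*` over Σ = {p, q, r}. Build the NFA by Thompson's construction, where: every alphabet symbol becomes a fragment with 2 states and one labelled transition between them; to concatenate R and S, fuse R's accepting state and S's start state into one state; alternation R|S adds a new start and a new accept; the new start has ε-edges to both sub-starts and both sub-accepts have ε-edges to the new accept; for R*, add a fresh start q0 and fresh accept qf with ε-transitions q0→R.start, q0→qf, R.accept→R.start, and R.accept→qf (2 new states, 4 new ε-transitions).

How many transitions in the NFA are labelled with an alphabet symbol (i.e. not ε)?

6

Recursing over subexpressions:
Each of the 6 symbol leaves contributes exactly 1 symbol transition.
  rp → 2 symbol transitions
  (rp)* → 2 symbol transitions
  q | r → 2 symbol transitions
  p(q | r) → 3 symbol transitions
  p(q | r) | r → 4 symbol transitions
  (p(q | r) | r)* → 4 symbol transitions
  (rp)*(p(q | r) | r)* → 6 symbol transitions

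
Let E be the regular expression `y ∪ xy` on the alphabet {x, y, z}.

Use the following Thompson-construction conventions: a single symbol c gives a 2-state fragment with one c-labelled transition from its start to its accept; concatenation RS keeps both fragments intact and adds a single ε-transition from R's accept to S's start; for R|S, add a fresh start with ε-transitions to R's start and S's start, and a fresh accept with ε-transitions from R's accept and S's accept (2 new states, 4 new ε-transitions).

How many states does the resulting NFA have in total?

8

Bottom-up over the parse tree:
Each of the 3 symbol leaves contributes a 2-state fragment.
  xy = 4 states
  y ∪ xy = 8 states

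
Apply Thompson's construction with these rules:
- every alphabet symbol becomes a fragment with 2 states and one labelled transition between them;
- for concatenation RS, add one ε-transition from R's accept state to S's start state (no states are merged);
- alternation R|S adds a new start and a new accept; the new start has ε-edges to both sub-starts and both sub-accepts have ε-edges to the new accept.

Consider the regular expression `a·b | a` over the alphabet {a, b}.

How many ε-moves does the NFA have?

5

By structural recursion:
Each of the 3 symbol leaves contributes 0 ε-transitions.
  a·b — 1 ε-transition
  a·b | a — 5 ε-transitions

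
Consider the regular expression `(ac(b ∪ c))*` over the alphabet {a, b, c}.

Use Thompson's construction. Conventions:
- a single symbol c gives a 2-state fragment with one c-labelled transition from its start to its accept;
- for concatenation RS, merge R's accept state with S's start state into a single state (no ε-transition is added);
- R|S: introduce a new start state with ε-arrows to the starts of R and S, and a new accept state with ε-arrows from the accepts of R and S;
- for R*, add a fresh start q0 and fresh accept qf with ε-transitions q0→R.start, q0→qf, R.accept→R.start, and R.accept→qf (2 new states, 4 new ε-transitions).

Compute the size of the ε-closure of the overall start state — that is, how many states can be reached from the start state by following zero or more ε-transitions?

3

Let C(F) = |ε-closure(F.start)| within fragment F, and note whether F accepts ε. Symbol fragments have C = 1 and do not accept ε. Then:
  b ∪ c : new start ε-reaches every alternative's start; none of them accept ε, so the new accept is not reached: |ε-closure| = 1 + 1 + 1 = 3
  ac(b ∪ c) : |ε-closure| equals the left operand's closure size = 1 (its accept is not ε-reachable, so the closure stops there)
  (ac(b ∪ c))* : |ε-closure| = 1 (new start) + 1 (body) + 1 (new accept) = 3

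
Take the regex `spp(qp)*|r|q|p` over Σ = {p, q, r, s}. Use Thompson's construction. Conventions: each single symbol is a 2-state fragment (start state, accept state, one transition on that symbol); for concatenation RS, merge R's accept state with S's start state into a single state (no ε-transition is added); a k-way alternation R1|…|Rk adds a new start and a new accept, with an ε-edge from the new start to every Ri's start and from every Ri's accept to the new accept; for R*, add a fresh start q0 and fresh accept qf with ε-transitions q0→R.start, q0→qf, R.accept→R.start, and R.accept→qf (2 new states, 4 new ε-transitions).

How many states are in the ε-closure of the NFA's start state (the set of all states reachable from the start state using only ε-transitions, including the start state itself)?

5

Let C(F) = |ε-closure(F.start)| within fragment F, and note whether F accepts ε. Symbol fragments have C = 1 and do not accept ε. Then:
  qp → same as the first factor's closure: |ε-closure| = 1
  (qp)* → new start has ε-edges to the inner start and to the new accept, so |ε-closure| = 2 + 1 = 3
  spp(qp)* → same as the first factor's closure: |ε-closure| = 1
  spp(qp)*|r|q|p → new start ε-reaches every alternative's start; none of them accept ε, so the new accept is not reached: |ε-closure| = 1 + 1 + 1 + 1 + 1 = 5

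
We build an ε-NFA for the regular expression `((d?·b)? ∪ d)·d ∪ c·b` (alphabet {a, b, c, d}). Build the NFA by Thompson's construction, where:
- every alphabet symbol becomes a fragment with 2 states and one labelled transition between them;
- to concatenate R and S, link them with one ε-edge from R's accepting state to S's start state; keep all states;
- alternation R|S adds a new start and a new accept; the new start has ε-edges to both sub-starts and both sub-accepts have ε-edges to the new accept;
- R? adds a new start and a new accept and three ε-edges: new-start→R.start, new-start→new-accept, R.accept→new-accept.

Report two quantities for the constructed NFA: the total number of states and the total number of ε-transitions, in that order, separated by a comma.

20, 17

By structural recursion:
Each of the 6 symbol leaves contributes 2 states and 0 ε-transitions.
  d? = 4 states, 3 ε-transitions
  d?·b = 6 states, 4 ε-transitions
  (d?·b)? = 8 states, 7 ε-transitions
  (d?·b)? ∪ d = 12 states, 11 ε-transitions
  ((d?·b)? ∪ d)·d = 14 states, 12 ε-transitions
  c·b = 4 states, 1 ε-transition
  ((d?·b)? ∪ d)·d ∪ c·b = 20 states, 17 ε-transitions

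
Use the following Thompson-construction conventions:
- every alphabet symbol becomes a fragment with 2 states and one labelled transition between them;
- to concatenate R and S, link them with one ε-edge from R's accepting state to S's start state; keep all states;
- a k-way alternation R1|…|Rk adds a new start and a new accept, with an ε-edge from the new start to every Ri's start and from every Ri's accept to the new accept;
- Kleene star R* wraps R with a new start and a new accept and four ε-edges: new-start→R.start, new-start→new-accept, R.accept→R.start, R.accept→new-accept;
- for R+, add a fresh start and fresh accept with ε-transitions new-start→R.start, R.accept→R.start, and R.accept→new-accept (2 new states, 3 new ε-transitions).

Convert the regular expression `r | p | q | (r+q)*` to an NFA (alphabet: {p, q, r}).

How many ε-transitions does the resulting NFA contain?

Per subexpression:
Each of the 5 symbol leaves contributes 0 ε-transitions.
  r+ : 3 ε-transitions
  r+q : 4 ε-transitions
  (r+q)* : 8 ε-transitions
  r | p | q | (r+q)* : 16 ε-transitions

16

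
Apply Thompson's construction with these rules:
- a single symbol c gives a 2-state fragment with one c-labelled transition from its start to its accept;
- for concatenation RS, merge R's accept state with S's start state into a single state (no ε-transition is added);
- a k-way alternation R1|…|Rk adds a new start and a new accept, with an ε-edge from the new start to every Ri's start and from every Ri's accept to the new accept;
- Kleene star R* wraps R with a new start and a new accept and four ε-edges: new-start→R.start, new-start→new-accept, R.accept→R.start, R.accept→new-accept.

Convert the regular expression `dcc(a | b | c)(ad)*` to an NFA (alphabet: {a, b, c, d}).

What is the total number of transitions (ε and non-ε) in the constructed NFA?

18

Recursing over subexpressions:
Each of the 8 symbol leaves contributes 1 transition (1 symbol, 0 ε).
  a | b | c = 9 transitions (3 symbol, 6 ε)
  ad = 2 transitions (2 symbol, 0 ε)
  (ad)* = 6 transitions (2 symbol, 4 ε)
  dcc(a | b | c)(ad)* = 18 transitions (8 symbol, 10 ε)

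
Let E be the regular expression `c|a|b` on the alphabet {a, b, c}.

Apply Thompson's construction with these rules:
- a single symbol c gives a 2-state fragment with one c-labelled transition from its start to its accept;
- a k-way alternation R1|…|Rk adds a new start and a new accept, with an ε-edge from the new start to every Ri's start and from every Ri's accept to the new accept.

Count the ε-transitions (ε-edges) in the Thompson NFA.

Building bottom-up:
Each of the 3 symbol leaves contributes 0 ε-transitions.
  c|a|b → 6 ε-transitions

6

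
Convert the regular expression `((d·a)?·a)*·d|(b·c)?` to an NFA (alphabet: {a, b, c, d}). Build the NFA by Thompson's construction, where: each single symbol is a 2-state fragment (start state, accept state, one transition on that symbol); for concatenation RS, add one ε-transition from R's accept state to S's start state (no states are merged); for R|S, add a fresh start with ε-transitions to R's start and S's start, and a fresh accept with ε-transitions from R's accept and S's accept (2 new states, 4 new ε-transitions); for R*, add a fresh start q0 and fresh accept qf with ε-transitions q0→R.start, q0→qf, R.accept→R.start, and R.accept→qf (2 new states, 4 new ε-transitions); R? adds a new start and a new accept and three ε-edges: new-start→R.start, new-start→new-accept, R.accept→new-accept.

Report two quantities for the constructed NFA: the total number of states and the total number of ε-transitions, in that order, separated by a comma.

20, 18

Recursing over subexpressions:
Each of the 6 symbol leaves contributes 2 states and 0 ε-transitions.
  d·a — 4 states, 1 ε-transition
  (d·a)? — 6 states, 4 ε-transitions
  (d·a)?·a — 8 states, 5 ε-transitions
  ((d·a)?·a)* — 10 states, 9 ε-transitions
  ((d·a)?·a)*·d — 12 states, 10 ε-transitions
  b·c — 4 states, 1 ε-transition
  (b·c)? — 6 states, 4 ε-transitions
  ((d·a)?·a)*·d|(b·c)? — 20 states, 18 ε-transitions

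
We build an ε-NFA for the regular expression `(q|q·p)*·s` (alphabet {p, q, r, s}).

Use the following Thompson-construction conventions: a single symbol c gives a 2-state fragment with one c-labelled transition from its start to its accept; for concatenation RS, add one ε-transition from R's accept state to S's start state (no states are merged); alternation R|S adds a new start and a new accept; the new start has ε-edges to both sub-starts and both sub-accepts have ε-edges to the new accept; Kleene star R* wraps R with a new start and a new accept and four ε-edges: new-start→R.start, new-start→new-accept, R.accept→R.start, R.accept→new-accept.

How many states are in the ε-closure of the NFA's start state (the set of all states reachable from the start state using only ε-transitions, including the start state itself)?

6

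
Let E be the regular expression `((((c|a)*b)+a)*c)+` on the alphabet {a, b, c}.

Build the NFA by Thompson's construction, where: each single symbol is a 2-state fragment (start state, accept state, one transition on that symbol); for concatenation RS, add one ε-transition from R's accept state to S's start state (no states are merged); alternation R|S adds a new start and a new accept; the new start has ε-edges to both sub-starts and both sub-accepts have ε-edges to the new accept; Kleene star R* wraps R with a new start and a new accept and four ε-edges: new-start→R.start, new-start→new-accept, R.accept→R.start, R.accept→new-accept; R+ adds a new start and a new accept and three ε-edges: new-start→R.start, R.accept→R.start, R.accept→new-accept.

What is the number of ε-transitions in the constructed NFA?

Bottom-up over the parse tree:
Each of the 5 symbol leaves contributes 0 ε-transitions.
  c|a = 4 ε-transitions
  (c|a)* = 8 ε-transitions
  (c|a)*b = 9 ε-transitions
  ((c|a)*b)+ = 12 ε-transitions
  ((c|a)*b)+a = 13 ε-transitions
  (((c|a)*b)+a)* = 17 ε-transitions
  (((c|a)*b)+a)*c = 18 ε-transitions
  ((((c|a)*b)+a)*c)+ = 21 ε-transitions

21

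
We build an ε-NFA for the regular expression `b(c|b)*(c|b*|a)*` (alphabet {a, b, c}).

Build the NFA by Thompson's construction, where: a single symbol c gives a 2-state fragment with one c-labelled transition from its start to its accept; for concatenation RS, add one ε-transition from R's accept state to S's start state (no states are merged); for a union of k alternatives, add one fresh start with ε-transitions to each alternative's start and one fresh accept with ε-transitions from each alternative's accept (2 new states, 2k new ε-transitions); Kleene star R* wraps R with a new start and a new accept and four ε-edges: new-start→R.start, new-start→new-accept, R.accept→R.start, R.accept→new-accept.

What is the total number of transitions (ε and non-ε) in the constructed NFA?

30

By structural recursion:
Each of the 6 symbol leaves contributes 1 transition (1 symbol, 0 ε).
  c|b = 6 transitions (2 symbol, 4 ε)
  (c|b)* = 10 transitions (2 symbol, 8 ε)
  b* = 5 transitions (1 symbol, 4 ε)
  c|b*|a = 13 transitions (3 symbol, 10 ε)
  (c|b*|a)* = 17 transitions (3 symbol, 14 ε)
  b(c|b)*(c|b*|a)* = 30 transitions (6 symbol, 24 ε)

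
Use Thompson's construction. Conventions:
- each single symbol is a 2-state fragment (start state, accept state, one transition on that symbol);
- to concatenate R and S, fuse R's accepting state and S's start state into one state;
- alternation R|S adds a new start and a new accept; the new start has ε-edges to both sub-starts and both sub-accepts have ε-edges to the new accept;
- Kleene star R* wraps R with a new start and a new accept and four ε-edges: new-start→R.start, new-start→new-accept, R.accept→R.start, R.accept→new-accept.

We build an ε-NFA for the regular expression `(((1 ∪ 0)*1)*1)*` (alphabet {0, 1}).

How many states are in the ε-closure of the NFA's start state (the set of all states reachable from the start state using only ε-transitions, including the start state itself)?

Let C(F) = |ε-closure(F.start)| within fragment F, and note whether F accepts ε. Symbol fragments have C = 1 and do not accept ε. Then:
  1 ∪ 0 — new start ε-reaches every alternative's start; none of them accept ε, so the new accept is not reached: |closure| = 1 + 1 + 1 = 3
  (1 ∪ 0)* — new start has ε-edges to the inner start and to the new accept, so |closure| = 2 + 3 = 5
  (1 ∪ 0)*1 — the left operand accepts ε, so the closure extends into the next operand (the shared merged state is already counted); |closure| = 5 + (1−1) = 5
  ((1 ∪ 0)*1)* — new start has ε-edges to the inner start and to the new accept, so |closure| = 2 + 5 = 7
  ((1 ∪ 0)*1)*1 — |closure| = 7 + (1−1) = 7 (closure spills across the concat boundary because the left factor accepts ε)
  (((1 ∪ 0)*1)*1)* — new start has ε-edges to the inner start and to the new accept, so |closure| = 2 + 7 = 9

9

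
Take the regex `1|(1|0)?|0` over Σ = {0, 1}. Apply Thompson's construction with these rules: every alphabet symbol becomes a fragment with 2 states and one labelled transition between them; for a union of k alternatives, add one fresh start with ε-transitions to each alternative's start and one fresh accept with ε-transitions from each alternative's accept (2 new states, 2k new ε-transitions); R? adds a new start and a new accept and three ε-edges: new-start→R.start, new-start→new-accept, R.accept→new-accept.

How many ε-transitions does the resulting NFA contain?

13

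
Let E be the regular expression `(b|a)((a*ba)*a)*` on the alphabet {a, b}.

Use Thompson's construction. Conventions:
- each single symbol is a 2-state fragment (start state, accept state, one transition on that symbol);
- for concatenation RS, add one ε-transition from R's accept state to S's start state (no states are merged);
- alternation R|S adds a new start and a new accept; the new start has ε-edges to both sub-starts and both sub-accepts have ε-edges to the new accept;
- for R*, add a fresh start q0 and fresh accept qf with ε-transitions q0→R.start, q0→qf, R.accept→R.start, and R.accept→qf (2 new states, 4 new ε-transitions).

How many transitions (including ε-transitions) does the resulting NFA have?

26

Per subexpression:
Each of the 6 symbol leaves contributes 1 transition (1 symbol, 0 ε).
  b|a — 6 transitions (2 symbol, 4 ε)
  a* — 5 transitions (1 symbol, 4 ε)
  a*ba — 9 transitions (3 symbol, 6 ε)
  (a*ba)* — 13 transitions (3 symbol, 10 ε)
  (a*ba)*a — 15 transitions (4 symbol, 11 ε)
  ((a*ba)*a)* — 19 transitions (4 symbol, 15 ε)
  (b|a)((a*ba)*a)* — 26 transitions (6 symbol, 20 ε)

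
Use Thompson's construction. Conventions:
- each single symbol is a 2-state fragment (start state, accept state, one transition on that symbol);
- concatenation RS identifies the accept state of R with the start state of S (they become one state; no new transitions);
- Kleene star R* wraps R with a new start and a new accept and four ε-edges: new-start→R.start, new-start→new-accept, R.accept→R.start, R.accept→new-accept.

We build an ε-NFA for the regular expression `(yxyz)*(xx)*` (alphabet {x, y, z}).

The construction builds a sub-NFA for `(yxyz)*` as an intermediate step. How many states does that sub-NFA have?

Fragment for `(yxyz)*`:
Each of the 4 symbol leaves contributes a 2-state fragment.
  yxyz — 5 states
  (yxyz)* — 7 states

7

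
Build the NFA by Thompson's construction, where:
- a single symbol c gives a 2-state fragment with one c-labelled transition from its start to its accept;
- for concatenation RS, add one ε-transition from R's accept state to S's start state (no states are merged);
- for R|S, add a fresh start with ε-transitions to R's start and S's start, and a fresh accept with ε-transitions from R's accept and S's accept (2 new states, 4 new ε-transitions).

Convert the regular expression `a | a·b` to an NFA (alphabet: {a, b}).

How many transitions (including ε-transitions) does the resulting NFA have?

Per subexpression:
Each of the 3 symbol leaves contributes 1 transition (1 symbol, 0 ε).
  a·b : 3 transitions (2 symbol, 1 ε)
  a | a·b : 8 transitions (3 symbol, 5 ε)

8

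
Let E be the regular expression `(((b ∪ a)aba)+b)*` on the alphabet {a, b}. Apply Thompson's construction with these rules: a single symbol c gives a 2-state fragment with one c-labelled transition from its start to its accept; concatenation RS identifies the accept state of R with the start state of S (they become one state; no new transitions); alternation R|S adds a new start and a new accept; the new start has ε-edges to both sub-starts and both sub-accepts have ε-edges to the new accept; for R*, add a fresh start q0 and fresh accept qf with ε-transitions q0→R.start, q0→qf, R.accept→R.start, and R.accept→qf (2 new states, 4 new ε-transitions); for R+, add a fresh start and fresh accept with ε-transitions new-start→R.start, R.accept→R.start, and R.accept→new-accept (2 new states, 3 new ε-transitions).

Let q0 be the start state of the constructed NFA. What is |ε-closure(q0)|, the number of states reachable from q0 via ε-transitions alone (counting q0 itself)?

Let C(F) = |ε-closure(F.start)| within fragment F, and note whether F accepts ε. Symbol fragments have C = 1 and do not accept ε. Then:
  b ∪ a : new start ε-reaches every alternative's start; none of them accept ε, so the new accept is not reached: C = 1 + 1 + 1 = 3
  (b ∪ a)aba : same as the first factor's closure: C = 3
  ((b ∪ a)aba)+ : new start ε-reaches only the body's start; the new accept needs a symbol first: C = 1 + 3 = 4
  ((b ∪ a)aba)+b : same as the first factor's closure: C = 4
  (((b ∪ a)aba)+b)* : the star's fresh start ε-reaches both the body's start and the fresh accept: C = 2 + 4 = 6

6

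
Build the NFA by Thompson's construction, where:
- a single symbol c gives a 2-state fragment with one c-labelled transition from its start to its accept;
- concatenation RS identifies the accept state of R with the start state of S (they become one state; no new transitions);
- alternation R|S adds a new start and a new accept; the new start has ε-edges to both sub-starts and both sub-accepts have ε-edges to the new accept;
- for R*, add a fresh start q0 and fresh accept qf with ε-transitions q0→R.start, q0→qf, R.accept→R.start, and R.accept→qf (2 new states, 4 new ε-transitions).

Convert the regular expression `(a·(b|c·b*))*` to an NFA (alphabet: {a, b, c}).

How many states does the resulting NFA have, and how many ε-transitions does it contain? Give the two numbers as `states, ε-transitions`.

Bottom-up over the parse tree:
Each of the 4 symbol leaves contributes 2 states and 0 ε-transitions.
  b* — 4 states, 4 ε-transitions
  c·b* — 5 states, 4 ε-transitions
  b|c·b* — 9 states, 8 ε-transitions
  a·(b|c·b*) — 10 states, 8 ε-transitions
  (a·(b|c·b*))* — 12 states, 12 ε-transitions

12, 12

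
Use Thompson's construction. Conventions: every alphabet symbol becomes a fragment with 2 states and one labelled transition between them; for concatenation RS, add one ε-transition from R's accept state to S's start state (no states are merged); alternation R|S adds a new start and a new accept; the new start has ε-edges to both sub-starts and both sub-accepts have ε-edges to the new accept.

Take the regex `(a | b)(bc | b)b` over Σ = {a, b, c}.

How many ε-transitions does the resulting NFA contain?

11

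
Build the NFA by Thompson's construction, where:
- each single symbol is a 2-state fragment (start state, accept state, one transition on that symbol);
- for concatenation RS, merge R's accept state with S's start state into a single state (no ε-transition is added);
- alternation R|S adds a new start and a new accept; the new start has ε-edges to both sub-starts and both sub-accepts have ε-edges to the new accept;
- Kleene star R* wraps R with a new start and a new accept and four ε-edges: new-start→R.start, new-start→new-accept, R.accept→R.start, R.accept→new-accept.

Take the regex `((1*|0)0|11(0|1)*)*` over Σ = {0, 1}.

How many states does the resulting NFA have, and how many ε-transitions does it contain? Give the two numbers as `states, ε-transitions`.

23, 24

Per subexpression:
Each of the 7 symbol leaves contributes 2 states and 0 ε-transitions.
  1* → 4 states, 4 ε-transitions
  1*|0 → 8 states, 8 ε-transitions
  (1*|0)0 → 9 states, 8 ε-transitions
  0|1 → 6 states, 4 ε-transitions
  (0|1)* → 8 states, 8 ε-transitions
  11(0|1)* → 10 states, 8 ε-transitions
  (1*|0)0|11(0|1)* → 21 states, 20 ε-transitions
  ((1*|0)0|11(0|1)*)* → 23 states, 24 ε-transitions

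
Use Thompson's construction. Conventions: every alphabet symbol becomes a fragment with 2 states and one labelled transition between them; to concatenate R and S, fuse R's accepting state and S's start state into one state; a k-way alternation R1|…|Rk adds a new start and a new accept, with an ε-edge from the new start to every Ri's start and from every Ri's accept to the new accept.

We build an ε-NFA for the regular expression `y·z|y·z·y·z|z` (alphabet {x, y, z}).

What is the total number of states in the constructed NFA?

12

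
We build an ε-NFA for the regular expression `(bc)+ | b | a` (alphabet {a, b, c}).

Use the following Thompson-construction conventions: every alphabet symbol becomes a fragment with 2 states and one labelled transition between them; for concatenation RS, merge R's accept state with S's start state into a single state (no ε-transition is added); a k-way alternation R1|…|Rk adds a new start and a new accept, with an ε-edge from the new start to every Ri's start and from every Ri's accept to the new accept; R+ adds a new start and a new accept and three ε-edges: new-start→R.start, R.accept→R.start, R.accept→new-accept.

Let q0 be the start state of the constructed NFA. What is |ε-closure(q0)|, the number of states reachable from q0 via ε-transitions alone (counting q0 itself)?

5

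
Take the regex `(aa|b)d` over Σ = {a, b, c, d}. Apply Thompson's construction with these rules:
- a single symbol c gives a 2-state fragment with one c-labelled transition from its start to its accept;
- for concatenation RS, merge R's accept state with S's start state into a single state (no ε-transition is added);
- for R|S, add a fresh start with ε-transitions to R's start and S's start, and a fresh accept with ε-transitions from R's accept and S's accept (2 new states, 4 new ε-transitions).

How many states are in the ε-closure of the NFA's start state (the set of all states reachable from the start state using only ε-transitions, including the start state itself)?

3

Work bottom-up. For each fragment F, track |ε-closure(F.start)| and whether F's accept lies in that closure (i.e. whether F accepts ε). A single-symbol fragment has closure size 1 and does not accept ε.
  aa → |ε-closure| equals the left operand's closure size = 1 (its accept is not ε-reachable, so the closure stops there)
  aa|b → new start ε-reaches every alternative's start; none of them accept ε, so the new accept is not reached: |ε-closure| = 1 + 1 + 1 = 3
  (aa|b)d → |ε-closure| equals the left operand's closure size = 3 (its accept is not ε-reachable, so the closure stops there)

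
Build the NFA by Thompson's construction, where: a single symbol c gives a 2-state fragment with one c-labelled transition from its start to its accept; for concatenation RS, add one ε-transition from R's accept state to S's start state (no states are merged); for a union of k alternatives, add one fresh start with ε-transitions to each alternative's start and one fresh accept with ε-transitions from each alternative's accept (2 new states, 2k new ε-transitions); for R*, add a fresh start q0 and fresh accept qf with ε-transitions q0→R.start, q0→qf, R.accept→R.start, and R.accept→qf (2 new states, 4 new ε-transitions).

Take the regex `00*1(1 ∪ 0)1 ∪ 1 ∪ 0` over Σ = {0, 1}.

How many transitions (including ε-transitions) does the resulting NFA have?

26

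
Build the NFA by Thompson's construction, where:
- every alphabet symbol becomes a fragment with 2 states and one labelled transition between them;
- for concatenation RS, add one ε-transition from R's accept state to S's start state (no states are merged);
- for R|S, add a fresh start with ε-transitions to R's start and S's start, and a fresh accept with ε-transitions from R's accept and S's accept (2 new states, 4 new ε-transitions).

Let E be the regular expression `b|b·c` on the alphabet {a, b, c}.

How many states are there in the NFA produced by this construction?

8

Per subexpression:
Each of the 3 symbol leaves contributes a 2-state fragment.
  b·c — 4 states
  b|b·c — 8 states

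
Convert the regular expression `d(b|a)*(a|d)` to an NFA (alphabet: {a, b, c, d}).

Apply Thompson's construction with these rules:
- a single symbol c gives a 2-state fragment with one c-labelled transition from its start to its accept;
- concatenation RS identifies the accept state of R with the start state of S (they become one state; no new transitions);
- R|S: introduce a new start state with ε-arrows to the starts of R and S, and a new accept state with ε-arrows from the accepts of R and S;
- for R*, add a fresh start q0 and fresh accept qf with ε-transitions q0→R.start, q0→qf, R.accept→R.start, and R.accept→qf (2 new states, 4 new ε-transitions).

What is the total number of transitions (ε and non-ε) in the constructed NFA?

17

Building bottom-up:
Each of the 5 symbol leaves contributes 1 transition (1 symbol, 0 ε).
  b|a : 6 transitions (2 symbol, 4 ε)
  (b|a)* : 10 transitions (2 symbol, 8 ε)
  a|d : 6 transitions (2 symbol, 4 ε)
  d(b|a)*(a|d) : 17 transitions (5 symbol, 12 ε)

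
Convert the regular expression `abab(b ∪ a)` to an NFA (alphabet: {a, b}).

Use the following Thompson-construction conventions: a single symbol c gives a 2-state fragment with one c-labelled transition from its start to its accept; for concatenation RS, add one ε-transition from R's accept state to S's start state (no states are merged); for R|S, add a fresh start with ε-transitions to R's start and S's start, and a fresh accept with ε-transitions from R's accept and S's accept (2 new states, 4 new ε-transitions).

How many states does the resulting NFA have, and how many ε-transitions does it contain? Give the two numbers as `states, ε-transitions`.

14, 8

Recursing over subexpressions:
Each of the 6 symbol leaves contributes 2 states and 0 ε-transitions.
  b ∪ a → 6 states, 4 ε-transitions
  abab(b ∪ a) → 14 states, 8 ε-transitions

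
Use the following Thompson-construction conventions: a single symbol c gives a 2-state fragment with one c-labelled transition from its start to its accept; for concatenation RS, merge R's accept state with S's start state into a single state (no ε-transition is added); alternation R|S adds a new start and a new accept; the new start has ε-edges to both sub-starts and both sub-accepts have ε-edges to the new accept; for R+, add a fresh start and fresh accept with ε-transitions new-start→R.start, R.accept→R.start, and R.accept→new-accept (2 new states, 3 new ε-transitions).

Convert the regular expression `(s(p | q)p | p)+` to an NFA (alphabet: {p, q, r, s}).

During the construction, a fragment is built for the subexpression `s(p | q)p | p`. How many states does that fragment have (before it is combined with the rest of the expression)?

12

Fragment for `s(p | q)p | p`:
Each of the 5 symbol leaves contributes a 2-state fragment.
  p | q → 6 states
  s(p | q)p → 8 states
  s(p | q)p | p → 12 states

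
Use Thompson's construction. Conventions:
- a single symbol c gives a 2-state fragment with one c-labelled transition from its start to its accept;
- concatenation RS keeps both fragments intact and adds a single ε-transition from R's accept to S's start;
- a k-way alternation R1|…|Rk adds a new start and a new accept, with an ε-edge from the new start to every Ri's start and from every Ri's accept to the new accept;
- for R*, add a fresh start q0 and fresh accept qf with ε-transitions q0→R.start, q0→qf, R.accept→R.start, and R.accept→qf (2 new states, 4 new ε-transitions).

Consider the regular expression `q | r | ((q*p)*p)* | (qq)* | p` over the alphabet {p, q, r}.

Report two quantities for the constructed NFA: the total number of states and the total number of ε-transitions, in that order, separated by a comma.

26, 29

By structural recursion:
Each of the 8 symbol leaves contributes 2 states and 0 ε-transitions.
  q* : 4 states, 4 ε-transitions
  q*p : 6 states, 5 ε-transitions
  (q*p)* : 8 states, 9 ε-transitions
  (q*p)*p : 10 states, 10 ε-transitions
  ((q*p)*p)* : 12 states, 14 ε-transitions
  qq : 4 states, 1 ε-transition
  (qq)* : 6 states, 5 ε-transitions
  q | r | ((q*p)*p)* | (qq)* | p : 26 states, 29 ε-transitions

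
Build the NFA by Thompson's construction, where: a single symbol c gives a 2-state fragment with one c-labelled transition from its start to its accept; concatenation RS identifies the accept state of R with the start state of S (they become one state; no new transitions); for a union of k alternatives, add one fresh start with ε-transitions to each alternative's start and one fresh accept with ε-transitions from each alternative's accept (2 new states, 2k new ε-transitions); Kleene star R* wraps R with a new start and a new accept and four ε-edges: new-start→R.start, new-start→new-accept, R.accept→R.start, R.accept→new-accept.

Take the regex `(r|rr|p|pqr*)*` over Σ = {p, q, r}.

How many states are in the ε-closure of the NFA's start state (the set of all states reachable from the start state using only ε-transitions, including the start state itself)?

7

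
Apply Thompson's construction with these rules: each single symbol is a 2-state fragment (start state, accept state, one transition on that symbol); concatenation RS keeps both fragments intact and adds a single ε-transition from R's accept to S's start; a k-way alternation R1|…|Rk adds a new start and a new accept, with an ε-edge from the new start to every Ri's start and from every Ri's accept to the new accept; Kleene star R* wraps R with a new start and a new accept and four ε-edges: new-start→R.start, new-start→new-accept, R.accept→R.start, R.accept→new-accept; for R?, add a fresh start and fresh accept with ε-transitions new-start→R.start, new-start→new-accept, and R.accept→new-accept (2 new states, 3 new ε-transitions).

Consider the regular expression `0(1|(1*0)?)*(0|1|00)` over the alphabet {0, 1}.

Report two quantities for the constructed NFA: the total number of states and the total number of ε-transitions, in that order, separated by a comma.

Per subexpression:
Each of the 8 symbol leaves contributes 2 states and 0 ε-transitions.
  1* = 4 states, 4 ε-transitions
  1*0 = 6 states, 5 ε-transitions
  (1*0)? = 8 states, 8 ε-transitions
  1|(1*0)? = 12 states, 12 ε-transitions
  (1|(1*0)?)* = 14 states, 16 ε-transitions
  00 = 4 states, 1 ε-transition
  0|1|00 = 10 states, 7 ε-transitions
  0(1|(1*0)?)*(0|1|00) = 26 states, 25 ε-transitions

26, 25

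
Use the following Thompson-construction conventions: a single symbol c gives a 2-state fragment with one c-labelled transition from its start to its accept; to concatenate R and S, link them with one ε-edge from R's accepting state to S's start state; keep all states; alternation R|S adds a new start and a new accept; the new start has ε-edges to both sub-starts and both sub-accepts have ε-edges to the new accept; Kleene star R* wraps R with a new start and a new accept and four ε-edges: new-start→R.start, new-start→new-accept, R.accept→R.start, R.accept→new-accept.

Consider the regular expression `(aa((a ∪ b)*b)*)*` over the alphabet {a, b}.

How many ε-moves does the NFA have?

19

Building bottom-up:
Each of the 5 symbol leaves contributes 0 ε-transitions.
  a ∪ b : 4 ε-transitions
  (a ∪ b)* : 8 ε-transitions
  (a ∪ b)*b : 9 ε-transitions
  ((a ∪ b)*b)* : 13 ε-transitions
  aa((a ∪ b)*b)* : 15 ε-transitions
  (aa((a ∪ b)*b)*)* : 19 ε-transitions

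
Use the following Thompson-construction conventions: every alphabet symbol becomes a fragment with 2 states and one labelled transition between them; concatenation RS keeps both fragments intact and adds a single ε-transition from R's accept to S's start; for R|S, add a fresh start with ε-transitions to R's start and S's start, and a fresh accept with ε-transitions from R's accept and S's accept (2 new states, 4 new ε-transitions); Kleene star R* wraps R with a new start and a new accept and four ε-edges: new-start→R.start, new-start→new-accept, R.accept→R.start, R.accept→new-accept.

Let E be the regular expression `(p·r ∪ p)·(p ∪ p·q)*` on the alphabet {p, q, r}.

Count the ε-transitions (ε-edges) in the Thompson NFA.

15

Building bottom-up:
Each of the 6 symbol leaves contributes 0 ε-transitions.
  p·r : 1 ε-transition
  p·r ∪ p : 5 ε-transitions
  p·q : 1 ε-transition
  p ∪ p·q : 5 ε-transitions
  (p ∪ p·q)* : 9 ε-transitions
  (p·r ∪ p)·(p ∪ p·q)* : 15 ε-transitions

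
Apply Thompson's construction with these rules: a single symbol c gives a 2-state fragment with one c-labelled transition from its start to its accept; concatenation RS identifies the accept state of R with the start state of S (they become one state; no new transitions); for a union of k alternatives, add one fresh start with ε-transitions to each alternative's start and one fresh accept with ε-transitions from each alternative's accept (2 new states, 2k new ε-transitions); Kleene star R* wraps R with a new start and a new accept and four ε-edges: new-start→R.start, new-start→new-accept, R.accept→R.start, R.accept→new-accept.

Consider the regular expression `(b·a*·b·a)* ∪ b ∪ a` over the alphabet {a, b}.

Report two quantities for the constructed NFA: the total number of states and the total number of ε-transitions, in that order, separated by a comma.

Recursing over subexpressions:
Each of the 6 symbol leaves contributes 2 states and 0 ε-transitions.
  a* : 4 states, 4 ε-transitions
  b·a*·b·a : 7 states, 4 ε-transitions
  (b·a*·b·a)* : 9 states, 8 ε-transitions
  (b·a*·b·a)* ∪ b ∪ a : 15 states, 14 ε-transitions

15, 14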